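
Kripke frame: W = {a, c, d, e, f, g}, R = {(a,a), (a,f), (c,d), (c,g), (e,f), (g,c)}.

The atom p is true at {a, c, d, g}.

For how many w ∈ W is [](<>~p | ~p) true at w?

4

a: successors {a, f}; <>~p | ~p there: a:T, f:T. ✓
c: successors {d, g}; <>~p | ~p there: d:F, g:F. ✗
d: no successors, so [](<>~p | ~p) holds vacuously. ✓
e: successors {f}; <>~p | ~p there: f:T. ✓
f: no successors, so [](<>~p | ~p) holds vacuously. ✓
g: successors {c}; <>~p | ~p there: c:F. ✗
Satisfying worlds: {a, d, e, f}.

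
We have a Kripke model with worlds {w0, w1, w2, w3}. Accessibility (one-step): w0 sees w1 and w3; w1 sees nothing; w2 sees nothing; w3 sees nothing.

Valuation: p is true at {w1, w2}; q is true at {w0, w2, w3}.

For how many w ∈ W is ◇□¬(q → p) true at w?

w0: successors {w1, w3}; □¬(q → p) there: w1:T, w3:T. ✓
w1: no successors, so ◇□¬(q → p) fails. ✗
w2: no successors, so ◇□¬(q → p) fails. ✗
w3: no successors, so ◇□¬(q → p) fails. ✗
Satisfying worlds: {w0}.

1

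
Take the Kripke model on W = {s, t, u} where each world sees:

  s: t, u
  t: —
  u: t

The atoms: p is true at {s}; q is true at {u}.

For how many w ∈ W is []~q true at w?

2

s: successors {t, u}; ~q there: t:T, u:F. ✗
t: no successors, so []~q holds vacuously. ✓
u: successors {t}; ~q there: t:T. ✓
Satisfying worlds: {t, u}.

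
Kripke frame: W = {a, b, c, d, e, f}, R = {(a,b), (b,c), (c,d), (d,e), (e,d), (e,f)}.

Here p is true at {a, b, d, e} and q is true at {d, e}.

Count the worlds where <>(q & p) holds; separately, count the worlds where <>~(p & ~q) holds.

3 and 4

For <>(q & p):
a: successors {b}; q & p there: b:F. ✗
b: successors {c}; q & p there: c:F. ✗
c: successors {d}; q & p there: d:T. ✓
d: successors {e}; q & p there: e:T. ✓
e: successors {d, f}; q & p there: d:T, f:F. ✓
f: no successors, so <>(q & p) fails. ✗
— 3 worlds.
For <>~(p & ~q):
a: successors {b}; ~(p & ~q) there: b:F. ✗
b: successors {c}; ~(p & ~q) there: c:T. ✓
c: successors {d}; ~(p & ~q) there: d:T. ✓
d: successors {e}; ~(p & ~q) there: e:T. ✓
e: successors {d, f}; ~(p & ~q) there: d:T, f:T. ✓
f: no successors, so <>~(p & ~q) fails. ✗
— 4 worlds.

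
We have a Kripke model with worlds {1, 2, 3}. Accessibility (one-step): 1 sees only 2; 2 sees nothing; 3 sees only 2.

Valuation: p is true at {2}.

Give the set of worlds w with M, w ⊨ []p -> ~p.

{1, 3}

1: []p is T, ~p is T. ✓
2: []p is T, ~p is F. ✗
3: []p is T, ~p is T. ✓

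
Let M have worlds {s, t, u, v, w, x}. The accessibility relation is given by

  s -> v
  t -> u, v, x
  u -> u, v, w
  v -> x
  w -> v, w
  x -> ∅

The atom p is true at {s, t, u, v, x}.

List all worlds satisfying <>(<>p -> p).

s: successors {v}; <>p -> p there: v:T. ✓
t: successors {u, v, x}; <>p -> p there: u:T, v:T, x:T. ✓
u: successors {u, v, w}; <>p -> p there: u:T, v:T, w:F. ✓
v: successors {x}; <>p -> p there: x:T. ✓
w: successors {v, w}; <>p -> p there: v:T, w:F. ✓
x: no successors, so <>(<>p -> p) fails. ✗

{s, t, u, v, w}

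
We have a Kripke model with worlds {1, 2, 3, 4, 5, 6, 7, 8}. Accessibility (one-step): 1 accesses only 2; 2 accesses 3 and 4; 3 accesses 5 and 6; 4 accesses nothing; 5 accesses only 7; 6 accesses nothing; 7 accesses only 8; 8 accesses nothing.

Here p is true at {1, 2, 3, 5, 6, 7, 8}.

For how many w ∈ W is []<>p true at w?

5

1: successors {2}; <>p there: 2:T. ✓
2: successors {3, 4}; <>p there: 3:T, 4:F. ✗
3: successors {5, 6}; <>p there: 5:T, 6:F. ✗
4: no successors, so []<>p holds vacuously. ✓
5: successors {7}; <>p there: 7:T. ✓
6: no successors, so []<>p holds vacuously. ✓
7: successors {8}; <>p there: 8:F. ✗
8: no successors, so []<>p holds vacuously. ✓
Satisfying worlds: {1, 4, 5, 6, 8}.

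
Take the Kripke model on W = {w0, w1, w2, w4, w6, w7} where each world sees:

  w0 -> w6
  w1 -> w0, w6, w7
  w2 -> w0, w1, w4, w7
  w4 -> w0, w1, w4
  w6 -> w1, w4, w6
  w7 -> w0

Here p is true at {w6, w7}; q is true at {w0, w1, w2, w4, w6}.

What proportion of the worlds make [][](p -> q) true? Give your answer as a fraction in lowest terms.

w0: successors {w6}; [](p -> q) there: w6:T. ✓
w1: successors {w0, w6, w7}; [](p -> q) there: w0:T, w6:T, w7:T. ✓
w2: successors {w0, w1, w4, w7}; [](p -> q) there: w0:T, w1:F, w4:T, w7:T. ✗
w4: successors {w0, w1, w4}; [](p -> q) there: w0:T, w1:F, w4:T. ✗
w6: successors {w1, w4, w6}; [](p -> q) there: w1:F, w4:T, w6:T. ✗
w7: successors {w0}; [](p -> q) there: w0:T. ✓
That's 3 of 6 worlds, so 3/6 = 1/2.

1/2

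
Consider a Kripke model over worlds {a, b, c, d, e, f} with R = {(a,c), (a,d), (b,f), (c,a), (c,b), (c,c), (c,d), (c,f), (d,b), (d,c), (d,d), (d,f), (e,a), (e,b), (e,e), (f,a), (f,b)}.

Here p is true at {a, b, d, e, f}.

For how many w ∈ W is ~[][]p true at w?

a: [][]p is F. ✓
b: [][]p is T. ✗
c: [][]p is F. ✓
d: [][]p is F. ✓
e: [][]p is F. ✓
f: [][]p is F. ✓
Satisfying worlds: {a, c, d, e, f}.

5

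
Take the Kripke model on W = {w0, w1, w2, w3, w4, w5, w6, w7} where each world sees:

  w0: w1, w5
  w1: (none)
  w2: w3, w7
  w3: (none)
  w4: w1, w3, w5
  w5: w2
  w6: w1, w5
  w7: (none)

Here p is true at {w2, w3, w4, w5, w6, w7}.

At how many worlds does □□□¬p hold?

5

w0: successors {w1, w5}; □□¬p there: w1:T, w5:F. ✗
w1: no successors, so □□□¬p holds vacuously. ✓
w2: successors {w3, w7}; □□¬p there: w3:T, w7:T. ✓
w3: no successors, so □□□¬p holds vacuously. ✓
w4: successors {w1, w3, w5}; □□¬p there: w1:T, w3:T, w5:F. ✗
w5: successors {w2}; □□¬p there: w2:T. ✓
w6: successors {w1, w5}; □□¬p there: w1:T, w5:F. ✗
w7: no successors, so □□□¬p holds vacuously. ✓
Satisfying worlds: {w1, w2, w3, w5, w7}.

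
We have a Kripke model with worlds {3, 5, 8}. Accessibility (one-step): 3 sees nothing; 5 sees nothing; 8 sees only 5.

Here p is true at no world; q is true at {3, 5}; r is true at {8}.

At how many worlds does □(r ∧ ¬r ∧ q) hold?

2

3: no successors, so □(r ∧ ¬r ∧ q) holds vacuously. ✓
5: no successors, so □(r ∧ ¬r ∧ q) holds vacuously. ✓
8: successors {5}; r ∧ ¬r ∧ q there: 5:F. ✗
Satisfying worlds: {3, 5}.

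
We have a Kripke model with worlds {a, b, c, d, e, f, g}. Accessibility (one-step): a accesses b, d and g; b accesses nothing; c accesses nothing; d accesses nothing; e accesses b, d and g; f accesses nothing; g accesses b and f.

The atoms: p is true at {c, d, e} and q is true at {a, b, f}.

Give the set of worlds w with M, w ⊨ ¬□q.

a: □q is F. ✓
b: □q is T. ✗
c: □q is T. ✗
d: □q is T. ✗
e: □q is F. ✓
f: □q is T. ✗
g: □q is T. ✗

{a, e}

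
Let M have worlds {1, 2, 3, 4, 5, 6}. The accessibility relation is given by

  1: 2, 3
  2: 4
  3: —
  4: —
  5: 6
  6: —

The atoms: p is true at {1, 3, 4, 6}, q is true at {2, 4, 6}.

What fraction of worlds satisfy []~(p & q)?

1: successors {2, 3}; ~(p & q) there: 2:T, 3:T. ✓
2: successors {4}; ~(p & q) there: 4:F. ✗
3: no successors, so []~(p & q) holds vacuously. ✓
4: no successors, so []~(p & q) holds vacuously. ✓
5: successors {6}; ~(p & q) there: 6:F. ✗
6: no successors, so []~(p & q) holds vacuously. ✓
That's 4 of 6 worlds, so 4/6 = 2/3.

2/3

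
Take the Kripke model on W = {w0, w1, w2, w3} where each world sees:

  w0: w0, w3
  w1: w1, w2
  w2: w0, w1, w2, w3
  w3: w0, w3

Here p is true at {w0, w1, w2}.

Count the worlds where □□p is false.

4

w0: successors {w0, w3}; □p there: w0:F, w3:F. ✗
w1: successors {w1, w2}; □p there: w1:T, w2:F. ✗
w2: successors {w0, w1, w2, w3}; □p there: w0:F, w1:T, w2:F, w3:F. ✗
w3: successors {w0, w3}; □p there: w0:F, w3:F. ✗
Satisfying worlds: ∅.
So □□p fails at the other 4 worlds.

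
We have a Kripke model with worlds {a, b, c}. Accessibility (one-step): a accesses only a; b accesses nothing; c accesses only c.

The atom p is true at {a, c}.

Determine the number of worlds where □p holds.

a: successors {a}; p there: a:T. ✓
b: no successors, so □p holds vacuously. ✓
c: successors {c}; p there: c:T. ✓
Satisfying worlds: {a, b, c}.

3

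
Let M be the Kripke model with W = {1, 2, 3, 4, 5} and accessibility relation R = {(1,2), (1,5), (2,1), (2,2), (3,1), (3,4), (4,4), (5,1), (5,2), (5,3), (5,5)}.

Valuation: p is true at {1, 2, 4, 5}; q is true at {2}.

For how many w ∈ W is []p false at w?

1: successors {2, 5}; p there: 2:T, 5:T. ✓
2: successors {1, 2}; p there: 1:T, 2:T. ✓
3: successors {1, 4}; p there: 1:T, 4:T. ✓
4: successors {4}; p there: 4:T. ✓
5: successors {1, 2, 3, 5}; p there: 1:T, 2:T, 3:F, 5:T. ✗
Satisfying worlds: {1, 2, 3, 4}.
So []p fails at the other 1 world.

1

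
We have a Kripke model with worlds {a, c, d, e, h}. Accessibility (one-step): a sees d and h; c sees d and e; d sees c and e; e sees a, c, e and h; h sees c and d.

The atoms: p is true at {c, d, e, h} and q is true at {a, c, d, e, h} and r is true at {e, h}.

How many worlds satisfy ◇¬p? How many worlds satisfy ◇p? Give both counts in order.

For ◇¬p:
a: successors {d, h}; ¬p there: d:F, h:F. ✗
c: successors {d, e}; ¬p there: d:F, e:F. ✗
d: successors {c, e}; ¬p there: c:F, e:F. ✗
e: successors {a, c, e, h}; ¬p there: a:T, c:F, e:F, h:F. ✓
h: successors {c, d}; ¬p there: c:F, d:F. ✗
— 1 world.
For ◇p:
a: successors {d, h}; p there: d:T, h:T. ✓
c: successors {d, e}; p there: d:T, e:T. ✓
d: successors {c, e}; p there: c:T, e:T. ✓
e: successors {a, c, e, h}; p there: a:F, c:T, e:T, h:T. ✓
h: successors {c, d}; p there: c:T, d:T. ✓
— 5 worlds.

1 and 5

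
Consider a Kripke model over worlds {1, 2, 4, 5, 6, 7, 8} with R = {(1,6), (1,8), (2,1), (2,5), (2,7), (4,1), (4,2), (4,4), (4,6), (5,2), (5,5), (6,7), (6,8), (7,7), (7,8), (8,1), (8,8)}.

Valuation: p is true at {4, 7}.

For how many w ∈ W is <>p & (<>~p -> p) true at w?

2

1: <>p is F, <>~p -> p is F. ✗
2: <>p is T, <>~p -> p is F. ✗
4: <>p is T, <>~p -> p is T. ✓
5: <>p is F, <>~p -> p is F. ✗
6: <>p is T, <>~p -> p is F. ✗
7: <>p is T, <>~p -> p is T. ✓
8: <>p is F, <>~p -> p is F. ✗
Satisfying worlds: {4, 7}.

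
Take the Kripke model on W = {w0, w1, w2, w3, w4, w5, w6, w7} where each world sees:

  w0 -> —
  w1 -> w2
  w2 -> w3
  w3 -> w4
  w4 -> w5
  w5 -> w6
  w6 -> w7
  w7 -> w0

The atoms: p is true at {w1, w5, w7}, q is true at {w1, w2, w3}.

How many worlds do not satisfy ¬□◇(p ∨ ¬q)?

6

w0: □◇(p ∨ ¬q) is T. ✗
w1: □◇(p ∨ ¬q) is F. ✓
w2: □◇(p ∨ ¬q) is T. ✗
w3: □◇(p ∨ ¬q) is T. ✗
w4: □◇(p ∨ ¬q) is T. ✗
w5: □◇(p ∨ ¬q) is T. ✗
w6: □◇(p ∨ ¬q) is T. ✗
w7: □◇(p ∨ ¬q) is F. ✓
Satisfying worlds: {w1, w7}.
So ¬□◇(p ∨ ¬q) fails at the other 6 worlds.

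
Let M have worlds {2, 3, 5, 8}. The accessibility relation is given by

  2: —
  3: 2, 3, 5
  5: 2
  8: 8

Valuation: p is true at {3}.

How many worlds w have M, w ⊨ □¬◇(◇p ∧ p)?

2: no successors, so □¬◇(◇p ∧ p) holds vacuously. ✓
3: successors {2, 3, 5}; ¬◇(◇p ∧ p) there: 2:T, 3:F, 5:T. ✗
5: successors {2}; ¬◇(◇p ∧ p) there: 2:T. ✓
8: successors {8}; ¬◇(◇p ∧ p) there: 8:T. ✓
Satisfying worlds: {2, 5, 8}.

3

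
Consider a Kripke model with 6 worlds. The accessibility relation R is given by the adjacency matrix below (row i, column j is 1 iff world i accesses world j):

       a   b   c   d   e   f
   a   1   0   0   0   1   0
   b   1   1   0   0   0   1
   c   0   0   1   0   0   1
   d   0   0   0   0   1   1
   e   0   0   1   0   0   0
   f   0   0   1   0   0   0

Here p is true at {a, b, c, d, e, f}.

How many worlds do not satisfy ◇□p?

a: successors {a, e}; □p there: a:T, e:T. ✓
b: successors {a, b, f}; □p there: a:T, b:T, f:T. ✓
c: successors {c, f}; □p there: c:T, f:T. ✓
d: successors {e, f}; □p there: e:T, f:T. ✓
e: successors {c}; □p there: c:T. ✓
f: successors {c}; □p there: c:T. ✓
Satisfying worlds: {a, b, c, d, e, f}.
So ◇□p fails at the other 0 worlds.

0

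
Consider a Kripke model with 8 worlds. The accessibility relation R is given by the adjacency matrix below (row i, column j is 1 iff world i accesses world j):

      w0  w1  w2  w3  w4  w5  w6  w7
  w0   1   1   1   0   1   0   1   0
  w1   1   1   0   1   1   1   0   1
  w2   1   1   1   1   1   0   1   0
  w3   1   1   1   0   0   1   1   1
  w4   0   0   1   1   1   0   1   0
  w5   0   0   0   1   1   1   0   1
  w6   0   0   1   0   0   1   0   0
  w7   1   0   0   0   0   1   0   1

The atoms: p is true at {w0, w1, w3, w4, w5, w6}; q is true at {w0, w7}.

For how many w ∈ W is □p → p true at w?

w0: □p is F, p is T. ✓
w1: □p is F, p is T. ✓
w2: □p is F, p is F. ✓
w3: □p is F, p is T. ✓
w4: □p is F, p is T. ✓
w5: □p is F, p is T. ✓
w6: □p is F, p is T. ✓
w7: □p is F, p is F. ✓
Satisfying worlds: {w0, w1, w2, w3, w4, w5, w6, w7}.

8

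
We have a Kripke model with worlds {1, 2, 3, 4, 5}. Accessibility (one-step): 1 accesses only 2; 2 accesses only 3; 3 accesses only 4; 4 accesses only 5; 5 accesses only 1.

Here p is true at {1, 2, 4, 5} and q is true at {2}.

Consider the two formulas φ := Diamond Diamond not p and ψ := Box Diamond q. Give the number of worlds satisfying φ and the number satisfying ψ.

For Diamond Diamond not p:
1: successors {2}; Diamond not p there: 2:T. ✓
2: successors {3}; Diamond not p there: 3:F. ✗
3: successors {4}; Diamond not p there: 4:F. ✗
4: successors {5}; Diamond not p there: 5:F. ✗
5: successors {1}; Diamond not p there: 1:F. ✗
— 1 world.
For Box Diamond q:
1: successors {2}; Diamond q there: 2:F. ✗
2: successors {3}; Diamond q there: 3:F. ✗
3: successors {4}; Diamond q there: 4:F. ✗
4: successors {5}; Diamond q there: 5:F. ✗
5: successors {1}; Diamond q there: 1:T. ✓
— 1 world.

1 and 1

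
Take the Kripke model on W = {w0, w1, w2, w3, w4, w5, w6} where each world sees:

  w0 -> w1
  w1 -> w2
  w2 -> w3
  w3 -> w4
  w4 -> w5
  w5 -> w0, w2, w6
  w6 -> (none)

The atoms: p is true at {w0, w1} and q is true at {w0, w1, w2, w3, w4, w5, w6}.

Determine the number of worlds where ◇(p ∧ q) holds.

2

w0: successors {w1}; p ∧ q there: w1:T. ✓
w1: successors {w2}; p ∧ q there: w2:F. ✗
w2: successors {w3}; p ∧ q there: w3:F. ✗
w3: successors {w4}; p ∧ q there: w4:F. ✗
w4: successors {w5}; p ∧ q there: w5:F. ✗
w5: successors {w0, w2, w6}; p ∧ q there: w0:T, w2:F, w6:F. ✓
w6: no successors, so ◇(p ∧ q) fails. ✗
Satisfying worlds: {w0, w5}.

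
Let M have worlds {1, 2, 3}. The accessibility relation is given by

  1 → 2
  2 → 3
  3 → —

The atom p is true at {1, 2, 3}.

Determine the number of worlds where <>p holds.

2

1: successors {2}; p there: 2:T. ✓
2: successors {3}; p there: 3:T. ✓
3: no successors, so <>p fails. ✗
Satisfying worlds: {1, 2}.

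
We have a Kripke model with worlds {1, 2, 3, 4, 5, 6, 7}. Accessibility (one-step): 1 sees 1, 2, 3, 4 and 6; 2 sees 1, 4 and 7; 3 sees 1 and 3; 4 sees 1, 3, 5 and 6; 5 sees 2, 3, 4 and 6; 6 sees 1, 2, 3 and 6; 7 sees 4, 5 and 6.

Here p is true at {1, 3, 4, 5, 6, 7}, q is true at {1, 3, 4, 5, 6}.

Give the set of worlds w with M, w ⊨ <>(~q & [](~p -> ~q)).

{1, 2, 5, 6}

1: successors {1, 2, 3, 4, 6}; ~q & [](~p -> ~q) there: 1:F, 2:T, 3:F, 4:F, 6:F. ✓
2: successors {1, 4, 7}; ~q & [](~p -> ~q) there: 1:F, 4:F, 7:T. ✓
3: successors {1, 3}; ~q & [](~p -> ~q) there: 1:F, 3:F. ✗
4: successors {1, 3, 5, 6}; ~q & [](~p -> ~q) there: 1:F, 3:F, 5:F, 6:F. ✗
5: successors {2, 3, 4, 6}; ~q & [](~p -> ~q) there: 2:T, 3:F, 4:F, 6:F. ✓
6: successors {1, 2, 3, 6}; ~q & [](~p -> ~q) there: 1:F, 2:T, 3:F, 6:F. ✓
7: successors {4, 5, 6}; ~q & [](~p -> ~q) there: 4:F, 5:F, 6:F. ✗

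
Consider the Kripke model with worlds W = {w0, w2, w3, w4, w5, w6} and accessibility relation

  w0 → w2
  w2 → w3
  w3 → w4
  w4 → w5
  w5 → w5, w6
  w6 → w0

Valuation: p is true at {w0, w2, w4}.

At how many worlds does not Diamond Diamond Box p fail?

3

w0: Diamond Diamond Box p is T. ✗
w2: Diamond Diamond Box p is F. ✓
w3: Diamond Diamond Box p is F. ✓
w4: Diamond Diamond Box p is T. ✗
w5: Diamond Diamond Box p is T. ✗
w6: Diamond Diamond Box p is F. ✓
Satisfying worlds: {w2, w3, w6}.
So not Diamond Diamond Box p fails at the other 3 worlds.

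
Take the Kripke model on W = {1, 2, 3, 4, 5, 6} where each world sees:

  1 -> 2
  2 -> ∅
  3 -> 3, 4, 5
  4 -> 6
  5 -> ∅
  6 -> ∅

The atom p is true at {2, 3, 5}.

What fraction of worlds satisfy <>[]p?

1: successors {2}; []p there: 2:T. ✓
2: no successors, so <>[]p fails. ✗
3: successors {3, 4, 5}; []p there: 3:F, 4:F, 5:T. ✓
4: successors {6}; []p there: 6:T. ✓
5: no successors, so <>[]p fails. ✗
6: no successors, so <>[]p fails. ✗
That's 3 of 6 worlds, so 3/6 = 1/2.

1/2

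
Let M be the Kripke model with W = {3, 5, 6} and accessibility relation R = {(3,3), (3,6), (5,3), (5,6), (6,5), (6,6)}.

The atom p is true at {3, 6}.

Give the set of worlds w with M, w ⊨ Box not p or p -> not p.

3: Box not p or p is T, not p is F. ✗
5: Box not p or p is F, not p is T. ✓
6: Box not p or p is T, not p is F. ✗

{5}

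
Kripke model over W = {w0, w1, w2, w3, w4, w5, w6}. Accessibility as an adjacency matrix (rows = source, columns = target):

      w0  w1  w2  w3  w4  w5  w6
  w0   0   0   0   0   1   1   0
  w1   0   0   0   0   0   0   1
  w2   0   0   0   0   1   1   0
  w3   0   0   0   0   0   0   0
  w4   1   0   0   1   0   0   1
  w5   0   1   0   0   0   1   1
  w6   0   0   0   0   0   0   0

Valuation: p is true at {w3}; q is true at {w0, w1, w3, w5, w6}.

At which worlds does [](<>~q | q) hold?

{w1, w3, w4, w5, w6}

w0: successors {w4, w5}; <>~q | q there: w4:F, w5:T. ✗
w1: successors {w6}; <>~q | q there: w6:T. ✓
w2: successors {w4, w5}; <>~q | q there: w4:F, w5:T. ✗
w3: no successors, so [](<>~q | q) holds vacuously. ✓
w4: successors {w0, w3, w6}; <>~q | q there: w0:T, w3:T, w6:T. ✓
w5: successors {w1, w5, w6}; <>~q | q there: w1:T, w5:T, w6:T. ✓
w6: no successors, so [](<>~q | q) holds vacuously. ✓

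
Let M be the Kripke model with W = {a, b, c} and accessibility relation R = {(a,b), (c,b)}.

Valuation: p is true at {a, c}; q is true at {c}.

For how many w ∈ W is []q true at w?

1

a: successors {b}; q there: b:F. ✗
b: no successors, so []q holds vacuously. ✓
c: successors {b}; q there: b:F. ✗
Satisfying worlds: {b}.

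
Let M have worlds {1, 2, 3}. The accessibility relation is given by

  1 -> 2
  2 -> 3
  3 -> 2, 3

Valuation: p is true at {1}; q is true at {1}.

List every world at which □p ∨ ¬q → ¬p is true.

{1, 2, 3}

1: □p ∨ ¬q is F, ¬p is F. ✓
2: □p ∨ ¬q is T, ¬p is T. ✓
3: □p ∨ ¬q is T, ¬p is T. ✓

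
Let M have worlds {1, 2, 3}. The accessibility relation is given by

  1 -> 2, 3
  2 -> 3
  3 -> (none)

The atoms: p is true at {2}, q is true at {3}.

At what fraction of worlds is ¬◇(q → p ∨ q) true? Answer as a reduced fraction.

1/3

1: ◇(q → p ∨ q) is T. ✗
2: ◇(q → p ∨ q) is T. ✗
3: ◇(q → p ∨ q) is F. ✓
That's 1 of 3 worlds, so 1/3.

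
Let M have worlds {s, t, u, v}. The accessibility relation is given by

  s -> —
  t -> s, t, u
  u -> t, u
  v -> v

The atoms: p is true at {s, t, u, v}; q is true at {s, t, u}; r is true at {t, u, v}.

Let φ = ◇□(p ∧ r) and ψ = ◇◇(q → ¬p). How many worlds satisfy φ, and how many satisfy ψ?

3 and 1

For ◇□(p ∧ r):
s: no successors, so ◇□(p ∧ r) fails. ✗
t: successors {s, t, u}; □(p ∧ r) there: s:T, t:F, u:T. ✓
u: successors {t, u}; □(p ∧ r) there: t:F, u:T. ✓
v: successors {v}; □(p ∧ r) there: v:T. ✓
— 3 worlds.
For ◇◇(q → ¬p):
s: no successors, so ◇◇(q → ¬p) fails. ✗
t: successors {s, t, u}; ◇(q → ¬p) there: s:F, t:F, u:F. ✗
u: successors {t, u}; ◇(q → ¬p) there: t:F, u:F. ✗
v: successors {v}; ◇(q → ¬p) there: v:T. ✓
— 1 world.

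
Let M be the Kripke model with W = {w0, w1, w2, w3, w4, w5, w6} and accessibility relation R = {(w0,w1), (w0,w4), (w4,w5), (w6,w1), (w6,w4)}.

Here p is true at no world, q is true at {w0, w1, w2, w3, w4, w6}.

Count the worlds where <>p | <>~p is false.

4

w0: <>p is F, <>~p is T. ✓
w1: <>p is F, <>~p is F. ✗
w2: <>p is F, <>~p is F. ✗
w3: <>p is F, <>~p is F. ✗
w4: <>p is F, <>~p is T. ✓
w5: <>p is F, <>~p is F. ✗
w6: <>p is F, <>~p is T. ✓
Satisfying worlds: {w0, w4, w6}.
So <>p | <>~p fails at the other 4 worlds.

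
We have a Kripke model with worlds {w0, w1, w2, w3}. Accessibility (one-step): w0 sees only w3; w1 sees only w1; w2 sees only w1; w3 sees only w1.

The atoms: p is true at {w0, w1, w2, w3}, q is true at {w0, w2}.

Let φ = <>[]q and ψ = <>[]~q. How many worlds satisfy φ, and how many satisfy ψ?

For <>[]q:
w0: successors {w3}; []q there: w3:F. ✗
w1: successors {w1}; []q there: w1:F. ✗
w2: successors {w1}; []q there: w1:F. ✗
w3: successors {w1}; []q there: w1:F. ✗
— 0 worlds.
For <>[]~q:
w0: successors {w3}; []~q there: w3:T. ✓
w1: successors {w1}; []~q there: w1:T. ✓
w2: successors {w1}; []~q there: w1:T. ✓
w3: successors {w1}; []~q there: w1:T. ✓
— 4 worlds.

0 and 4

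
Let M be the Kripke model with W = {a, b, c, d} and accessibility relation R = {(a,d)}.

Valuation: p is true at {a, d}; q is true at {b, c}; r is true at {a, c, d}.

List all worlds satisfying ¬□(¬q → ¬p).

{a}

a: □(¬q → ¬p) is F. ✓
b: □(¬q → ¬p) is T. ✗
c: □(¬q → ¬p) is T. ✗
d: □(¬q → ¬p) is T. ✗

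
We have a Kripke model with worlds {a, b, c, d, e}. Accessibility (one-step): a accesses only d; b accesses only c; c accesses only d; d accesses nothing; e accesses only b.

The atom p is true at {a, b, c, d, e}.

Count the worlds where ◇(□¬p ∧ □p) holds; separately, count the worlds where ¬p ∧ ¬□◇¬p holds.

For ◇(□¬p ∧ □p):
a: successors {d}; □¬p ∧ □p there: d:T. ✓
b: successors {c}; □¬p ∧ □p there: c:F. ✗
c: successors {d}; □¬p ∧ □p there: d:T. ✓
d: no successors, so ◇(□¬p ∧ □p) fails. ✗
e: successors {b}; □¬p ∧ □p there: b:F. ✗
— 2 worlds.
For ¬p ∧ ¬□◇¬p:
a: ¬p is F, ¬□◇¬p is T. ✗
b: ¬p is F, ¬□◇¬p is T. ✗
c: ¬p is F, ¬□◇¬p is T. ✗
d: ¬p is F, ¬□◇¬p is F. ✗
e: ¬p is F, ¬□◇¬p is T. ✗
— 0 worlds.

2 and 0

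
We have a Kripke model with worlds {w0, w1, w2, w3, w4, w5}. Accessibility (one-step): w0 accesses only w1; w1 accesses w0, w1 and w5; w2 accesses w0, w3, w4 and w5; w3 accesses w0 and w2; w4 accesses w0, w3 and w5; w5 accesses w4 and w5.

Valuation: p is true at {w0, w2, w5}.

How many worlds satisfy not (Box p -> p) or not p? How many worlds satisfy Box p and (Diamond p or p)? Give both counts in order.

For not (Box p -> p) or not p:
w0: not (Box p -> p) is F, not p is F. ✗
w1: not (Box p -> p) is F, not p is T. ✓
w2: not (Box p -> p) is F, not p is F. ✗
w3: not (Box p -> p) is T, not p is T. ✓
w4: not (Box p -> p) is F, not p is T. ✓
w5: not (Box p -> p) is F, not p is F. ✗
— 3 worlds.
For Box p and (Diamond p or p):
w0: Box p is F, Diamond p or p is T. ✗
w1: Box p is F, Diamond p or p is T. ✗
w2: Box p is F, Diamond p or p is T. ✗
w3: Box p is T, Diamond p or p is T. ✓
w4: Box p is F, Diamond p or p is T. ✗
w5: Box p is F, Diamond p or p is T. ✗
— 1 world.

3 and 1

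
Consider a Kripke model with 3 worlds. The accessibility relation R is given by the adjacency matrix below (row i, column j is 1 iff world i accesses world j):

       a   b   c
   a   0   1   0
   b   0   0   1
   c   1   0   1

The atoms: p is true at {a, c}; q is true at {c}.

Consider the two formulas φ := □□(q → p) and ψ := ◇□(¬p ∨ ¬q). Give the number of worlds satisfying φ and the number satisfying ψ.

For □□(q → p):
a: successors {b}; □(q → p) there: b:T. ✓
b: successors {c}; □(q → p) there: c:T. ✓
c: successors {a, c}; □(q → p) there: a:T, c:T. ✓
— 3 worlds.
For ◇□(¬p ∨ ¬q):
a: successors {b}; □(¬p ∨ ¬q) there: b:F. ✗
b: successors {c}; □(¬p ∨ ¬q) there: c:F. ✗
c: successors {a, c}; □(¬p ∨ ¬q) there: a:T, c:F. ✓
— 1 world.

3 and 1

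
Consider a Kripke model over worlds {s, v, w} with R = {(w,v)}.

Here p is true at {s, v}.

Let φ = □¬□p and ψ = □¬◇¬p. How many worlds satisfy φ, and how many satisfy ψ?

2 and 3

For □¬□p:
s: no successors, so □¬□p holds vacuously. ✓
v: no successors, so □¬□p holds vacuously. ✓
w: successors {v}; ¬□p there: v:F. ✗
— 2 worlds.
For □¬◇¬p:
s: no successors, so □¬◇¬p holds vacuously. ✓
v: no successors, so □¬◇¬p holds vacuously. ✓
w: successors {v}; ¬◇¬p there: v:T. ✓
— 3 worlds.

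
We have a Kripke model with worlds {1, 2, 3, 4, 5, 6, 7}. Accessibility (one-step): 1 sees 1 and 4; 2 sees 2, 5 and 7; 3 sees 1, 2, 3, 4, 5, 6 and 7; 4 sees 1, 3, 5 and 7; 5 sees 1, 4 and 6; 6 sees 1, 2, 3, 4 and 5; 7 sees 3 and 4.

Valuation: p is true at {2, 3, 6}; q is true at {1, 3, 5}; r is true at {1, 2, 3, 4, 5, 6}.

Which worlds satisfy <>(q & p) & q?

{3}

1: <>(q & p) is F, q is T. ✗
2: <>(q & p) is F, q is F. ✗
3: <>(q & p) is T, q is T. ✓
4: <>(q & p) is T, q is F. ✗
5: <>(q & p) is F, q is T. ✗
6: <>(q & p) is T, q is F. ✗
7: <>(q & p) is T, q is F. ✗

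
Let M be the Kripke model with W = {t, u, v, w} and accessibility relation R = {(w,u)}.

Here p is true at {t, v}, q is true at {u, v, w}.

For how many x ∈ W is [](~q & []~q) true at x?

t: no successors, so [](~q & []~q) holds vacuously. ✓
u: no successors, so [](~q & []~q) holds vacuously. ✓
v: no successors, so [](~q & []~q) holds vacuously. ✓
w: successors {u}; ~q & []~q there: u:F. ✗
Satisfying worlds: {t, u, v}.

3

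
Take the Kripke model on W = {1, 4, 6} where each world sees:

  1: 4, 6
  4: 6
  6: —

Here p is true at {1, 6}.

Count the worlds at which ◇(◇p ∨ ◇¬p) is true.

1

1: successors {4, 6}; ◇p ∨ ◇¬p there: 4:T, 6:F. ✓
4: successors {6}; ◇p ∨ ◇¬p there: 6:F. ✗
6: no successors, so ◇(◇p ∨ ◇¬p) fails. ✗
Satisfying worlds: {1}.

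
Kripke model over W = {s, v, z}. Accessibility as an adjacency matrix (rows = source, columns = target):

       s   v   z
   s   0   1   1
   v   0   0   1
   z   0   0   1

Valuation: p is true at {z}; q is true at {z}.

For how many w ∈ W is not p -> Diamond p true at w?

s: not p is T, Diamond p is T. ✓
v: not p is T, Diamond p is T. ✓
z: not p is F, Diamond p is T. ✓
Satisfying worlds: {s, v, z}.

3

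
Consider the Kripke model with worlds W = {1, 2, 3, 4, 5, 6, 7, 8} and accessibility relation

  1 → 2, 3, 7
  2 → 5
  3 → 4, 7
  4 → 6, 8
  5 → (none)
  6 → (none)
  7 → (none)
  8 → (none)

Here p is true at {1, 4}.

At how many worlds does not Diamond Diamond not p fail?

1: Diamond Diamond not p is T. ✗
2: Diamond Diamond not p is F. ✓
3: Diamond Diamond not p is T. ✗
4: Diamond Diamond not p is F. ✓
5: Diamond Diamond not p is F. ✓
6: Diamond Diamond not p is F. ✓
7: Diamond Diamond not p is F. ✓
8: Diamond Diamond not p is F. ✓
Satisfying worlds: {2, 4, 5, 6, 7, 8}.
So not Diamond Diamond not p fails at the other 2 worlds.

2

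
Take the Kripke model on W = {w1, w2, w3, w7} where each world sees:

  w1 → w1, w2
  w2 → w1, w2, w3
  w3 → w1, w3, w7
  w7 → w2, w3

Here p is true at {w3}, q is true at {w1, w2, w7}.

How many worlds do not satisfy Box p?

4

w1: successors {w1, w2}; p there: w1:F, w2:F. ✗
w2: successors {w1, w2, w3}; p there: w1:F, w2:F, w3:T. ✗
w3: successors {w1, w3, w7}; p there: w1:F, w3:T, w7:F. ✗
w7: successors {w2, w3}; p there: w2:F, w3:T. ✗
Satisfying worlds: ∅.
So Box p fails at the other 4 worlds.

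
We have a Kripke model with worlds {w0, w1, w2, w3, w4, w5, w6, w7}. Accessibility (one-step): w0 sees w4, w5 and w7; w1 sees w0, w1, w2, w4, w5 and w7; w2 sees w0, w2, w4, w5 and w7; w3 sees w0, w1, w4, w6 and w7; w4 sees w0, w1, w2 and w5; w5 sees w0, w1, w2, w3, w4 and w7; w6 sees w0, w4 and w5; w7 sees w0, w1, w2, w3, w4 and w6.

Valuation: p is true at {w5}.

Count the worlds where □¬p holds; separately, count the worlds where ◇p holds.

For □¬p:
w0: successors {w4, w5, w7}; ¬p there: w4:T, w5:F, w7:T. ✗
w1: successors {w0, w1, w2, w4, w5, w7}; ¬p there: w0:T, w1:T, w2:T, w4:T, w5:F, w7:T. ✗
w2: successors {w0, w2, w4, w5, w7}; ¬p there: w0:T, w2:T, w4:T, w5:F, w7:T. ✗
w3: successors {w0, w1, w4, w6, w7}; ¬p there: w0:T, w1:T, w4:T, w6:T, w7:T. ✓
w4: successors {w0, w1, w2, w5}; ¬p there: w0:T, w1:T, w2:T, w5:F. ✗
w5: successors {w0, w1, w2, w3, w4, w7}; ¬p there: w0:T, w1:T, w2:T, w3:T, w4:T, w7:T. ✓
w6: successors {w0, w4, w5}; ¬p there: w0:T, w4:T, w5:F. ✗
w7: successors {w0, w1, w2, w3, w4, w6}; ¬p there: w0:T, w1:T, w2:T, w3:T, w4:T, w6:T. ✓
— 3 worlds.
For ◇p:
w0: successors {w4, w5, w7}; p there: w4:F, w5:T, w7:F. ✓
w1: successors {w0, w1, w2, w4, w5, w7}; p there: w0:F, w1:F, w2:F, w4:F, w5:T, w7:F. ✓
w2: successors {w0, w2, w4, w5, w7}; p there: w0:F, w2:F, w4:F, w5:T, w7:F. ✓
w3: successors {w0, w1, w4, w6, w7}; p there: w0:F, w1:F, w4:F, w6:F, w7:F. ✗
w4: successors {w0, w1, w2, w5}; p there: w0:F, w1:F, w2:F, w5:T. ✓
w5: successors {w0, w1, w2, w3, w4, w7}; p there: w0:F, w1:F, w2:F, w3:F, w4:F, w7:F. ✗
w6: successors {w0, w4, w5}; p there: w0:F, w4:F, w5:T. ✓
w7: successors {w0, w1, w2, w3, w4, w6}; p there: w0:F, w1:F, w2:F, w3:F, w4:F, w6:F. ✗
— 5 worlds.

3 and 5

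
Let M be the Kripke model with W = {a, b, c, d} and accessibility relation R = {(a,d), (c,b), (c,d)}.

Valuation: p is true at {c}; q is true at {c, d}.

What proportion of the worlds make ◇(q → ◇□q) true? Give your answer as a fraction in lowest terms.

a: successors {d}; q → ◇□q there: d:F. ✗
b: no successors, so ◇(q → ◇□q) fails. ✗
c: successors {b, d}; q → ◇□q there: b:T, d:F. ✓
d: no successors, so ◇(q → ◇□q) fails. ✗
That's 1 of 4 worlds, so 1/4.

1/4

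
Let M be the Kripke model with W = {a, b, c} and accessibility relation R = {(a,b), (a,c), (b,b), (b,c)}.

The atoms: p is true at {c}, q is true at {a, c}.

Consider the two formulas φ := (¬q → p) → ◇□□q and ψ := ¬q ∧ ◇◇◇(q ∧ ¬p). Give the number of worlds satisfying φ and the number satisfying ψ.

For (¬q → p) → ◇□□q:
a: ¬q → p is T, ◇□□q is T. ✓
b: ¬q → p is F, ◇□□q is T. ✓
c: ¬q → p is T, ◇□□q is F. ✗
— 2 worlds.
For ¬q ∧ ◇◇◇(q ∧ ¬p):
a: ¬q is F, ◇◇◇(q ∧ ¬p) is F. ✗
b: ¬q is T, ◇◇◇(q ∧ ¬p) is F. ✗
c: ¬q is F, ◇◇◇(q ∧ ¬p) is F. ✗
— 0 worlds.

2 and 0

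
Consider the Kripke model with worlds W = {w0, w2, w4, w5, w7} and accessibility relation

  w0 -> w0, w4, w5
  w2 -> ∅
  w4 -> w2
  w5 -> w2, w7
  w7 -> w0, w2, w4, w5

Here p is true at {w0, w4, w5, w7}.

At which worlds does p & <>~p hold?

{w4, w5, w7}

w0: p is T, <>~p is F. ✗
w2: p is F, <>~p is F. ✗
w4: p is T, <>~p is T. ✓
w5: p is T, <>~p is T. ✓
w7: p is T, <>~p is T. ✓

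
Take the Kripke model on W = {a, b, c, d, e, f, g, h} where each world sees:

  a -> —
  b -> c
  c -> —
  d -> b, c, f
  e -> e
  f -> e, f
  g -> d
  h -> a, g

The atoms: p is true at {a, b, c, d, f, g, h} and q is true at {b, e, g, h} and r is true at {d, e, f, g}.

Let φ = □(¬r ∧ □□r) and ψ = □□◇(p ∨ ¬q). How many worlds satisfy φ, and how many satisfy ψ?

3 and 4

For □(¬r ∧ □□r):
a: no successors, so □(¬r ∧ □□r) holds vacuously. ✓
b: successors {c}; ¬r ∧ □□r there: c:T. ✓
c: no successors, so □(¬r ∧ □□r) holds vacuously. ✓
d: successors {b, c, f}; ¬r ∧ □□r there: b:T, c:T, f:F. ✗
e: successors {e}; ¬r ∧ □□r there: e:F. ✗
f: successors {e, f}; ¬r ∧ □□r there: e:F, f:F. ✗
g: successors {d}; ¬r ∧ □□r there: d:F. ✗
h: successors {a, g}; ¬r ∧ □□r there: a:T, g:F. ✗
— 3 worlds.
For □□◇(p ∨ ¬q):
a: no successors, so □□◇(p ∨ ¬q) holds vacuously. ✓
b: successors {c}; □◇(p ∨ ¬q) there: c:T. ✓
c: no successors, so □□◇(p ∨ ¬q) holds vacuously. ✓
d: successors {b, c, f}; □◇(p ∨ ¬q) there: b:F, c:T, f:F. ✗
e: successors {e}; □◇(p ∨ ¬q) there: e:F. ✗
f: successors {e, f}; □◇(p ∨ ¬q) there: e:F, f:F. ✗
g: successors {d}; □◇(p ∨ ¬q) there: d:F. ✗
h: successors {a, g}; □◇(p ∨ ¬q) there: a:T, g:T. ✓
— 4 worlds.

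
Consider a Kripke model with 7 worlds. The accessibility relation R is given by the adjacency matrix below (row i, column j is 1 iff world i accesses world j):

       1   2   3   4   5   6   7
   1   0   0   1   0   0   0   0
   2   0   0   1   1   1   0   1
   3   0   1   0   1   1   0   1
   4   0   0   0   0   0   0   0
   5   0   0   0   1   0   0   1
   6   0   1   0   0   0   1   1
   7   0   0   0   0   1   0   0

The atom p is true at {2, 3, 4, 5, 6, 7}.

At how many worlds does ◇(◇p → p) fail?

1: successors {3}; ◇p → p there: 3:T. ✓
2: successors {3, 4, 5, 7}; ◇p → p there: 3:T, 4:T, 5:T, 7:T. ✓
3: successors {2, 4, 5, 7}; ◇p → p there: 2:T, 4:T, 5:T, 7:T. ✓
4: no successors, so ◇(◇p → p) fails. ✗
5: successors {4, 7}; ◇p → p there: 4:T, 7:T. ✓
6: successors {2, 6, 7}; ◇p → p there: 2:T, 6:T, 7:T. ✓
7: successors {5}; ◇p → p there: 5:T. ✓
Satisfying worlds: {1, 2, 3, 5, 6, 7}.
So ◇(◇p → p) fails at the other 1 world.

1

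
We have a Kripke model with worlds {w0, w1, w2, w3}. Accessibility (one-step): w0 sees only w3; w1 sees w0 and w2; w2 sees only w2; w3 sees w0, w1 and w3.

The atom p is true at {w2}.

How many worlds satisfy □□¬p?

w0: successors {w3}; □¬p there: w3:T. ✓
w1: successors {w0, w2}; □¬p there: w0:T, w2:F. ✗
w2: successors {w2}; □¬p there: w2:F. ✗
w3: successors {w0, w1, w3}; □¬p there: w0:T, w1:F, w3:T. ✗
Satisfying worlds: {w0}.

1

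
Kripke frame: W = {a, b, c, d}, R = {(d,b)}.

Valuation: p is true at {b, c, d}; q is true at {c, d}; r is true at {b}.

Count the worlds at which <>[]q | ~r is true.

a: <>[]q is F, ~r is T. ✓
b: <>[]q is F, ~r is F. ✗
c: <>[]q is F, ~r is T. ✓
d: <>[]q is T, ~r is T. ✓
Satisfying worlds: {a, c, d}.

3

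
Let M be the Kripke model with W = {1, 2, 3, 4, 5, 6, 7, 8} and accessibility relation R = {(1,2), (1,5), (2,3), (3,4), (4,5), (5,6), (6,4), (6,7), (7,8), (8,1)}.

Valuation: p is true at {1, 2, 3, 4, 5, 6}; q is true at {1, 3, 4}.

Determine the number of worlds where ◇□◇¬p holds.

2

1: successors {2, 5}; □◇¬p there: 2:F, 5:T. ✓
2: successors {3}; □◇¬p there: 3:F. ✗
3: successors {4}; □◇¬p there: 4:F. ✗
4: successors {5}; □◇¬p there: 5:T. ✓
5: successors {6}; □◇¬p there: 6:F. ✗
6: successors {4, 7}; □◇¬p there: 4:F, 7:F. ✗
7: successors {8}; □◇¬p there: 8:F. ✗
8: successors {1}; □◇¬p there: 1:F. ✗
Satisfying worlds: {1, 4}.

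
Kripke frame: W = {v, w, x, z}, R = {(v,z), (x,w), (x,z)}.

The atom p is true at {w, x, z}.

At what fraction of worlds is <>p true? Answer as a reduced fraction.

v: successors {z}; p there: z:T. ✓
w: no successors, so <>p fails. ✗
x: successors {w, z}; p there: w:T, z:T. ✓
z: no successors, so <>p fails. ✗
That's 2 of 4 worlds, so 2/4 = 1/2.

1/2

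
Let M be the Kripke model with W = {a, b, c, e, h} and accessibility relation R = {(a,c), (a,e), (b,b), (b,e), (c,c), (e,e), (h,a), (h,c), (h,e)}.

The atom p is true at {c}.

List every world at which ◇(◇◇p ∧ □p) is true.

a: successors {c, e}; ◇◇p ∧ □p there: c:T, e:F. ✓
b: successors {b, e}; ◇◇p ∧ □p there: b:F, e:F. ✗
c: successors {c}; ◇◇p ∧ □p there: c:T. ✓
e: successors {e}; ◇◇p ∧ □p there: e:F. ✗
h: successors {a, c, e}; ◇◇p ∧ □p there: a:F, c:T, e:F. ✓

{a, c, h}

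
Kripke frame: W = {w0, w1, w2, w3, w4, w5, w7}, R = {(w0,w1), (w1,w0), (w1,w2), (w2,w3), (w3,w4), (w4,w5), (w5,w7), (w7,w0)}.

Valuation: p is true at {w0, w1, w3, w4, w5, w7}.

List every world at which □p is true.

{w0, w2, w3, w4, w5, w7}

w0: successors {w1}; p there: w1:T. ✓
w1: successors {w0, w2}; p there: w0:T, w2:F. ✗
w2: successors {w3}; p there: w3:T. ✓
w3: successors {w4}; p there: w4:T. ✓
w4: successors {w5}; p there: w5:T. ✓
w5: successors {w7}; p there: w7:T. ✓
w7: successors {w0}; p there: w0:T. ✓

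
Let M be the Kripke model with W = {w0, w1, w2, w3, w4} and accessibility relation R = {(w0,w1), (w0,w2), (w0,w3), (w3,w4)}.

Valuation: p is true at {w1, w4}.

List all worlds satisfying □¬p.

w0: successors {w1, w2, w3}; ¬p there: w1:F, w2:T, w3:T. ✗
w1: no successors, so □¬p holds vacuously. ✓
w2: no successors, so □¬p holds vacuously. ✓
w3: successors {w4}; ¬p there: w4:F. ✗
w4: no successors, so □¬p holds vacuously. ✓

{w1, w2, w4}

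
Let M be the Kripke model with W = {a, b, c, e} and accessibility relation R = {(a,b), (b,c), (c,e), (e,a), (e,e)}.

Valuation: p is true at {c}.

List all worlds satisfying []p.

{b}

a: successors {b}; p there: b:F. ✗
b: successors {c}; p there: c:T. ✓
c: successors {e}; p there: e:F. ✗
e: successors {a, e}; p there: a:F, e:F. ✗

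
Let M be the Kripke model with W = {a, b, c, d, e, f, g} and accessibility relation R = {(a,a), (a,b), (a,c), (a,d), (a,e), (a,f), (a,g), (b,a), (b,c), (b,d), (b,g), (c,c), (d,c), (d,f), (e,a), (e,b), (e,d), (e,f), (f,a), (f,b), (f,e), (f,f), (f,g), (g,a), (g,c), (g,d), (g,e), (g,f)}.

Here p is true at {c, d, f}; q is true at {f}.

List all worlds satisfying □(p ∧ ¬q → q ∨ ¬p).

a: successors {a, b, c, d, e, f, g}; p ∧ ¬q → q ∨ ¬p there: a:T, b:T, c:F, d:F, e:T, f:T, g:T. ✗
b: successors {a, c, d, g}; p ∧ ¬q → q ∨ ¬p there: a:T, c:F, d:F, g:T. ✗
c: successors {c}; p ∧ ¬q → q ∨ ¬p there: c:F. ✗
d: successors {c, f}; p ∧ ¬q → q ∨ ¬p there: c:F, f:T. ✗
e: successors {a, b, d, f}; p ∧ ¬q → q ∨ ¬p there: a:T, b:T, d:F, f:T. ✗
f: successors {a, b, e, f, g}; p ∧ ¬q → q ∨ ¬p there: a:T, b:T, e:T, f:T, g:T. ✓
g: successors {a, c, d, e, f}; p ∧ ¬q → q ∨ ¬p there: a:T, c:F, d:F, e:T, f:T. ✗

{f}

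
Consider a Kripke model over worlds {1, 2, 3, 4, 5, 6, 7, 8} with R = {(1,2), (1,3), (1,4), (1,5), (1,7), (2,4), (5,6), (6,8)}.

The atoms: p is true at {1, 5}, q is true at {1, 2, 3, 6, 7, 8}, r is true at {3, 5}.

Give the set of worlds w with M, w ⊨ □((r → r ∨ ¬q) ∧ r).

1: successors {2, 3, 4, 5, 7}; (r → r ∨ ¬q) ∧ r there: 2:F, 3:T, 4:F, 5:T, 7:F. ✗
2: successors {4}; (r → r ∨ ¬q) ∧ r there: 4:F. ✗
3: no successors, so □((r → r ∨ ¬q) ∧ r) holds vacuously. ✓
4: no successors, so □((r → r ∨ ¬q) ∧ r) holds vacuously. ✓
5: successors {6}; (r → r ∨ ¬q) ∧ r there: 6:F. ✗
6: successors {8}; (r → r ∨ ¬q) ∧ r there: 8:F. ✗
7: no successors, so □((r → r ∨ ¬q) ∧ r) holds vacuously. ✓
8: no successors, so □((r → r ∨ ¬q) ∧ r) holds vacuously. ✓

{3, 4, 7, 8}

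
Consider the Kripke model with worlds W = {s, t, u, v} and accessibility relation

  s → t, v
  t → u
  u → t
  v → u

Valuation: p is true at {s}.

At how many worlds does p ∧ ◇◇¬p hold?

1

s: p is T, ◇◇¬p is T. ✓
t: p is F, ◇◇¬p is T. ✗
u: p is F, ◇◇¬p is T. ✗
v: p is F, ◇◇¬p is T. ✗
Satisfying worlds: {s}.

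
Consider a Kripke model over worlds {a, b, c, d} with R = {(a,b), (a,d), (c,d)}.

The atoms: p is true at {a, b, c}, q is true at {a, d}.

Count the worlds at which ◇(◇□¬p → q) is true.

2

a: successors {b, d}; ◇□¬p → q there: b:T, d:T. ✓
b: no successors, so ◇(◇□¬p → q) fails. ✗
c: successors {d}; ◇□¬p → q there: d:T. ✓
d: no successors, so ◇(◇□¬p → q) fails. ✗
Satisfying worlds: {a, c}.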